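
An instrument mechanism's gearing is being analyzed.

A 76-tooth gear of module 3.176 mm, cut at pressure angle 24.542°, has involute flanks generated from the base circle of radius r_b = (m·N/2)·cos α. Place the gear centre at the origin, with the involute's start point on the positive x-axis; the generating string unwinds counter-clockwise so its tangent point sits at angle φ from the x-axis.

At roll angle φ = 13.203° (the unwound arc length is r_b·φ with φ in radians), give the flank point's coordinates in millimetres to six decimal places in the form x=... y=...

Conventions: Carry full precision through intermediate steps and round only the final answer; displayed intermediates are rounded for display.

recognized (one wheel, involute flank): single-mesh tooth geometry, m = 3.176, N = 76
pitch radius r_p = m·N/2 = 3.176·76/2 = 120.688000
base radius r_b = r_p·cos α = 120.688000·cos 24.542° = 109.784689
roll angle φ = 13.203° = 0.23043582 rad
x = r_b·(cos φ + φ·sin φ) = 112.660928
y = r_b·(sin φ − φ·cos φ) = 0.445413

x=112.660928 y=0.445413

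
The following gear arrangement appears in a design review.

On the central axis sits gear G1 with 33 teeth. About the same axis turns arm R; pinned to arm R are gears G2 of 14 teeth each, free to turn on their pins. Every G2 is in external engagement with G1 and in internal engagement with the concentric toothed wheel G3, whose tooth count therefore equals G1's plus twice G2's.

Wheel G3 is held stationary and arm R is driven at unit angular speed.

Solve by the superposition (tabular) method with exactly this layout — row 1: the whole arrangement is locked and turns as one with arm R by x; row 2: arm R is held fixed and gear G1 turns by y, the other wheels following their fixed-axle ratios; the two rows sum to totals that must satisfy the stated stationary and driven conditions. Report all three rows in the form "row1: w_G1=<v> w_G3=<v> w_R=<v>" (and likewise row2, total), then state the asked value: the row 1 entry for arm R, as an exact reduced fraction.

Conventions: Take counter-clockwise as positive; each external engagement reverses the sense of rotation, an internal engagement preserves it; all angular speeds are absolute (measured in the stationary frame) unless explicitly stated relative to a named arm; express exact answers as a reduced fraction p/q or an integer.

row1: w_G1=1 w_G3=1 w_R=1
row2: w_G1=61/33 w_G3=-1 w_R=0
total: w_G1=94/33 w_G3=0 w_R=1
asked value: 1

class = planetary set [G3 = 33+2·14 = 61; Willis about the carrier]
row 1: whole set turns with the arm by x
row 2 — arm fixed, fixed-axis ratios: sun y, ring −(33/61)·y, arm 0
boundary: total ω_ring = x − (33/61)·y = 0 and total ω_arm = x = 1  ⇒  y = 61/33, x = 1
row 2 ring = −(33/61)·61/33 = -1
totals (row 1 + row 2): sun 1 + 61/33 = 94/33, ring 1 + (-1) = 0, arm 1 + 0 = 1
asked cell (row1, arm) = 1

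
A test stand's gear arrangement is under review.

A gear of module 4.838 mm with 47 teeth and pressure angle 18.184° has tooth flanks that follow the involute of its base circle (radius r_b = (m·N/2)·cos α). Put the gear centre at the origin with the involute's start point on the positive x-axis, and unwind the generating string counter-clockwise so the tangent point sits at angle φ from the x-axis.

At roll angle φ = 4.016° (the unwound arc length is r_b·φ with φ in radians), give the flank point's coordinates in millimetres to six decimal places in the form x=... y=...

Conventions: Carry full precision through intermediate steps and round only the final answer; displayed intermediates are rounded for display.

x=108.280095 y=0.012393

single-mesh involute tooth geometry (47T wheel at module 4.838)
pitch radius r_p = m·N/2 = 4.838·47/2 = 113.693000
base radius r_b = r_p·cos α = 113.693000·cos 18.184° = 108.015085
roll angle φ = 4.016° = 0.07009242 rad
x = r_b·(cos φ + φ·sin φ) = 108.280095
y = r_b·(sin φ − φ·cos φ) = 0.012393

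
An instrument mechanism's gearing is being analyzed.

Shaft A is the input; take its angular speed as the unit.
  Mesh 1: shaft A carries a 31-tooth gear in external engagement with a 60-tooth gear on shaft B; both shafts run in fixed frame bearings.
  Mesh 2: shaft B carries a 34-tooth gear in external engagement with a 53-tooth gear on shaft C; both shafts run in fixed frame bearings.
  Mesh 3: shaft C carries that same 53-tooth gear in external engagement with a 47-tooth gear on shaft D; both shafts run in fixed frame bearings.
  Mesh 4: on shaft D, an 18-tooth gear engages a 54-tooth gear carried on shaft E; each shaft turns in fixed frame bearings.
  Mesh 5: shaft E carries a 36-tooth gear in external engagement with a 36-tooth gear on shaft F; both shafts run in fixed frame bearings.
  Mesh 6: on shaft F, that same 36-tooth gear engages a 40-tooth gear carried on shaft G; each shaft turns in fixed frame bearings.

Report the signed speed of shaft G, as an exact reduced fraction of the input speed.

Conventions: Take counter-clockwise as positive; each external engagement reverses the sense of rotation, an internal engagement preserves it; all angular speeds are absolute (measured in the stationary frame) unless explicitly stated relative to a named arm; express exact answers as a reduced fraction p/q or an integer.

527/4700

6-mesh fixed-axis compound train (all bearings frame-fixed)
mesh 1 [31T→60T]: |ω|/ω_in = 1×31/60 = 31/60, sense flips to −
mesh 2 [34T→53T]: |ω|/ω_in = (31/60)×34/53 = 527/1590, sense flips to +
mesh 3 [53T→47T]: |ω|/ω_in = (527/1590)×53/47 = 527/1410, sense flips to −
mesh 4 [18T→54T]: |ω|/ω_in = (527/1410)×18/54 = 527/4230, sense flips to +
mesh 5 [36T→36T]: |ω|/ω_in = (527/4230)×36/36 = 527/4230, sense flips to −
mesh 6 [36T→40T]: |ω|/ω_in = (527/4230)×36/40 = 527/4700, sense flips to +
signed output speed (× input speed) = 527/4700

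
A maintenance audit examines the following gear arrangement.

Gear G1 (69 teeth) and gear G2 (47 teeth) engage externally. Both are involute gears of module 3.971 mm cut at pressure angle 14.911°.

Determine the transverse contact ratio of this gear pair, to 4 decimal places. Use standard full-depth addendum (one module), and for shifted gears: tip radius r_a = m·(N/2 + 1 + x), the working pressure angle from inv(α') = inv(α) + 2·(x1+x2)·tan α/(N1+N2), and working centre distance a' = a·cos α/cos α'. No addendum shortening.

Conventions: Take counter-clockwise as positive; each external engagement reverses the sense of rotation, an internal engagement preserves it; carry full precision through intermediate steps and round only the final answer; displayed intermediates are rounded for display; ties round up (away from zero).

2.1313

recognized (one external pair, fixed centres): single-mesh tooth geometry, m = 3.971, N1 = 69, N2 = 47
base radii: r_b1 = 132.386274, r_b2 = 90.176158
tip radii: r_a1 = 140.970500, r_a2 = 97.289500
no profile shift: α' = α, a' = a
action lengths: √(r_a1²−r_b1²) = 48.441266, √(r_a2²−r_b2²) = 36.517220
base pitch p_b = π·m·cos α = 12.055181
CR = (48.441266 + 36.517220 − 230.318000·sin 14.91100°)/12.055181 = 2.131320
contact ratio ≈ 2.1313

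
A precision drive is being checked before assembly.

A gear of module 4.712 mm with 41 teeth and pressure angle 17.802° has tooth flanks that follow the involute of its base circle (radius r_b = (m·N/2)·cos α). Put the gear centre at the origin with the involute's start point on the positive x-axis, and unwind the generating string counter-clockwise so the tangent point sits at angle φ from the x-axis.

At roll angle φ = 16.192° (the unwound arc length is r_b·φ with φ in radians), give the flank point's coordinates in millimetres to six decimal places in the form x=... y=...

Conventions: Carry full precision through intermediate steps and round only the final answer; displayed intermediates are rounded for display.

class = single-mesh tooth geometry [base-circle involute, m = 4.712, 41T]
pitch radius r_p = m·N/2 = 4.712·41/2 = 96.596000
base radius r_b = r_p·cos α = 96.596000·cos 17.802° = 91.970860
roll angle φ = 16.192° = 0.28260371 rad
x = r_b·(cos φ + φ·sin φ) = 95.570476
y = r_b·(sin φ − φ·cos φ) = 0.686420

x=95.570476 y=0.686420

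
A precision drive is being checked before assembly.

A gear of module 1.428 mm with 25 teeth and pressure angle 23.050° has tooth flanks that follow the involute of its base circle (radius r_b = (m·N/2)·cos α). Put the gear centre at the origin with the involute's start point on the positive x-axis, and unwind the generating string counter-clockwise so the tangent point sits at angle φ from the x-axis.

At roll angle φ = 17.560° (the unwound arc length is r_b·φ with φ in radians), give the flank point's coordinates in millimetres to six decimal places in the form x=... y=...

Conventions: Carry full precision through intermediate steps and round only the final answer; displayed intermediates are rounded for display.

x=17.178294 y=0.156136

class = single-mesh tooth geometry [base-circle involute, m = 1.428, 25T]
pitch radius r_p = m·N/2 = 1.428·25/2 = 17.850000
base radius r_b = r_p·cos α = 17.850000·cos 23.050° = 16.424919
roll angle φ = 17.560° = 0.30647982 rad
x = r_b·(cos φ + φ·sin φ) = 17.178294
y = r_b·(sin φ − φ·cos φ) = 0.156136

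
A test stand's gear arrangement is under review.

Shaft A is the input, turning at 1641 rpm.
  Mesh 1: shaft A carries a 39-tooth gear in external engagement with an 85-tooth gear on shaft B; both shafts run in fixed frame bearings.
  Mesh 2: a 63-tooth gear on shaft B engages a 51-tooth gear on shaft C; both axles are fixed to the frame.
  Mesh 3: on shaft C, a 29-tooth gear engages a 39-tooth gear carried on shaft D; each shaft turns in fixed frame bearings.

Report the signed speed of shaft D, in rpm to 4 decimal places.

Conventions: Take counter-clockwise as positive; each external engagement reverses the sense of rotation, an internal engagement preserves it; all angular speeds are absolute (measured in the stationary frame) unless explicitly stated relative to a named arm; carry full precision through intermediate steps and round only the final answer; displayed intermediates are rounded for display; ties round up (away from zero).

topology: fixed-axis compound train — 3 meshes, A→D
mesh 1 [39T→85T]: ω = 1641.0000×39/85 = 752.9294 rpm, sense flips to −
mesh 2 [63T→51T]: ω = 752.9294×63/51 = 930.0893 rpm, sense flips to +
mesh 3 [29T→39T]: ω = 930.0893×29/39 = 691.6048 rpm, sense flips to −
signed output speed = -691.6048 rpm

-691.6048 rpm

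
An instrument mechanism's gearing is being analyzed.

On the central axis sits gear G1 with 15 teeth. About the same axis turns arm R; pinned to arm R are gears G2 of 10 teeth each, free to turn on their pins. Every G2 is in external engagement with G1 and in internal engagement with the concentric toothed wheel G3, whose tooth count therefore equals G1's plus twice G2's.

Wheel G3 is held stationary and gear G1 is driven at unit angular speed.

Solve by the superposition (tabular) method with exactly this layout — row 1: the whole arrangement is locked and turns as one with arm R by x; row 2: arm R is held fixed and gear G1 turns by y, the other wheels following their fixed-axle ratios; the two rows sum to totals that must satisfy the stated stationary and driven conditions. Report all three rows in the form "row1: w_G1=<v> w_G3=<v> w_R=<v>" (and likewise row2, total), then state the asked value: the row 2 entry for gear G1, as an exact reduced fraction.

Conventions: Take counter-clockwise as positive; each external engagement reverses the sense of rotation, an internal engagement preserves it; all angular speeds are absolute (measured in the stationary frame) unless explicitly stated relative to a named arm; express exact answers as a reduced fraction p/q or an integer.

row1: w_G1=3/10 w_G3=3/10 w_R=3/10
row2: w_G1=7/10 w_G3=-3/10 w_R=0
total: w_G1=1 w_G3=0 w_R=3/10
asked value: 7/10

class = planetary set [G3 = 15+2·10 = 35; Willis about the carrier]
row 1: whole set turns with the arm by x
row 2 — arm fixed, fixed-axis ratios: sun y, ring −(15/35)·y, arm 0
boundary: total ω_ring = x − (15/35)·y = 0 and total ω_sun = x + y = 1  ⇒  y = 7/10, x = 3/10
row 2 ring = −(15/35)·7/10 = -3/10
totals (row 1 + row 2): sun 3/10 + 7/10 = 1, ring 3/10 + (-3/10) = 0, arm 3/10 + 0 = 3/10
asked cell (row2, sun) = 7/10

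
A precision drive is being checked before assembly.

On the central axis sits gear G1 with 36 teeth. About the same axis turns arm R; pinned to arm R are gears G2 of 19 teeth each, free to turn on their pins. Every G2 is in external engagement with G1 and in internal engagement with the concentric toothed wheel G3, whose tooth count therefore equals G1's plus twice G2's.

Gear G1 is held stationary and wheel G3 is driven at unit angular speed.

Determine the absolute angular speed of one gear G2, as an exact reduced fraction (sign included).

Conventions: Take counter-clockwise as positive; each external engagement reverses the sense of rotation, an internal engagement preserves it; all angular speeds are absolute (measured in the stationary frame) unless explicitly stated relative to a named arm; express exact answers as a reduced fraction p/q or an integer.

recognized (axles ride arm R): planetary set, 36/19/74 teeth
ring teeth: 36 + 2·19 = 74
36(ω_sun−ω_arm) = −74(ω_ring−ω_arm),  ω_sun = 0, ω_ring = 1
36(0−ω_arm) = −74(1−ω_arm)  ⇒  110·ω_arm = 74  ⇒  ω_arm = 37/55
sun–planet mesh: 36·(0−37/55) = −19·(ω_p−ω_arm)  ⇒  ω_p−ω_arm = 1332/1045
ω_p = 37/55 + 1332/1045 = 37/19
exact speed ratio = 37/19

37/19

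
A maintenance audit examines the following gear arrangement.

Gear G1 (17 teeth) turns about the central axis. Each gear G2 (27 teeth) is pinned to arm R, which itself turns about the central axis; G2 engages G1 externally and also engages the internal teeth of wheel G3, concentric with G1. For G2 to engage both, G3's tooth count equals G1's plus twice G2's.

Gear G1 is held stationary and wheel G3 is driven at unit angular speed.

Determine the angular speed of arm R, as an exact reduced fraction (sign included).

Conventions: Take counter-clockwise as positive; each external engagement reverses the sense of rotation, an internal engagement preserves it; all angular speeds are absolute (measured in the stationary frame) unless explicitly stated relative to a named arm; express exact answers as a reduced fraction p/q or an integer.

71/88

planetary set (17T centre, 27T on arm, 71T internal) — Willis relation
ring teeth: 17 + 2·27 = 71
17(ω_sun−ω_arm) = −71(ω_ring−ω_arm),  ω_sun = 0, ω_ring = 1
17(0−ω_arm) = −71(1−ω_arm)  ⇒  88·ω_arm = 71  ⇒  ω_arm = 71/88
exact speed ratio = 71/88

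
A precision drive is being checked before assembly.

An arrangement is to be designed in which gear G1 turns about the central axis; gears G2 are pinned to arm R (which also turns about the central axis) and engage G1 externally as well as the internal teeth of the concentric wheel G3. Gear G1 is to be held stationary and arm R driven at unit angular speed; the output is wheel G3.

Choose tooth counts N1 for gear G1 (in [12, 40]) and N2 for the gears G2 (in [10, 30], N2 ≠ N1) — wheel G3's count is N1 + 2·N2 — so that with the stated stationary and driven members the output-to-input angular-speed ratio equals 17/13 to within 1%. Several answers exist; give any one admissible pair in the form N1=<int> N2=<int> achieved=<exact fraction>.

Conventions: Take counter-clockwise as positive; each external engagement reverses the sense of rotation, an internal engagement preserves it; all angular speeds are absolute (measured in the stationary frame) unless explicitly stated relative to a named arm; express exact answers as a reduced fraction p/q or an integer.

class = planetary set [ratio 17/13 wanted; Willis about the carrier]
Willis with ω_sun = 0: ω_ring/ω_arm = (N1+N3)/N3; set equal to 17/13  ⇒  N3/N1 = 1/(17/13 − 1) = 13/4
N3 = N1 + 2·N2  ⇒  N2/N1 = (N3/N1 − 1)/2 = (13/4 − 1)/2 = 9/8
smallest multiple with N1 ≥ 12 and N2 ≥ 10: k = 2  ⇒  N1 = 2·8 = 16, N2 = 2·9 = 18 (N1 ≤ 40, N2 ≤ 30, N2 ≠ N1 ✓), N3 = 16 + 2·18 = 52
check: (N1+N3)/N3 with N1 = 16, N3 = 52 gives 17/13; |achieved − target| = 0 ≤ 17/1300 ✓

N1=16 N2=18 achieved=17/13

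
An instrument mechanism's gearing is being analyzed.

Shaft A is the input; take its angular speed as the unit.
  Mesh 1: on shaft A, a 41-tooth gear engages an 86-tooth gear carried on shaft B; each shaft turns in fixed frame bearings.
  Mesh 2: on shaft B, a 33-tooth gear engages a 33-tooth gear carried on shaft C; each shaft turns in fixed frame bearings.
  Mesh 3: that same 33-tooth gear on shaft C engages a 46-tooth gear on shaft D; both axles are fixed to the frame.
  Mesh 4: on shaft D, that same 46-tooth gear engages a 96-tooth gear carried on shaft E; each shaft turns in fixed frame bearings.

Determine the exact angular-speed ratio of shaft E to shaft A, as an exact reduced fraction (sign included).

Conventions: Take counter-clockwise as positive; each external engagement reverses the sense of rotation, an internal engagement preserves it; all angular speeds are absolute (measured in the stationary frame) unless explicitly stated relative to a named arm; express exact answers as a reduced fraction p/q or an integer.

class = fixed-axis compound train [4 meshes; 4 ratios multiply, 4 sense flips]
mesh 1 [41T→86T]: running ratio 41/86, sense −
mesh 2 [33T→33T]: running ratio 41/86, sense +
mesh 3 [33T→46T]: running ratio 1353/3956, sense −
mesh 4 [46T→96T]: running ratio 451/2752, sense +
ω_out/ω_in = 451/2752

451/2752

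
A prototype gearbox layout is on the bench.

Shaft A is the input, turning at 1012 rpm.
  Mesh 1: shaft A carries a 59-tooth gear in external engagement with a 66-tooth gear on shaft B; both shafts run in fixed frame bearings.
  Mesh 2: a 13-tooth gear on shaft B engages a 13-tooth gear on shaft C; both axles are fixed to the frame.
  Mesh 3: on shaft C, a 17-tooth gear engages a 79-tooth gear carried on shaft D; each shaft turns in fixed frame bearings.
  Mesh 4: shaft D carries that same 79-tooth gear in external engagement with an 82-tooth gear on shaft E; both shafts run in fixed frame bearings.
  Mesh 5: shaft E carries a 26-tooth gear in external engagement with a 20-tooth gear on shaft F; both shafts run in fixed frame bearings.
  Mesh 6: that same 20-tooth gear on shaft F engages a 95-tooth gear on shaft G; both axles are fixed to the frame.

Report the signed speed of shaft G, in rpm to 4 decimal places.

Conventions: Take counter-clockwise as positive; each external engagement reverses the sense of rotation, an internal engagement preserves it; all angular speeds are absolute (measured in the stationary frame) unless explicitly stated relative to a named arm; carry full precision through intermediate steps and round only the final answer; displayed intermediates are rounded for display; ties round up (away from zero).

+51.3303 rpm

recognized (7 fixed axles, 6 meshes): fixed-axis compound train
mesh 1 [59T→66T]: ω = 1012.0000×59/66 = 904.6667 rpm, sense flips to −
mesh 2 [13T→13T]: ω = 904.6667×13/13 = 904.6667 rpm, sense flips to +
mesh 3 [17T→79T]: ω = 904.6667×17/79 = 194.6751 rpm, sense flips to −
mesh 4 [79T→82T]: ω = 194.6751×79/82 = 187.5528 rpm, sense flips to +
mesh 5 [26T→20T]: ω = 187.5528×26/20 = 243.8187 rpm, sense flips to −
mesh 6 [20T→95T]: ω = 243.8187×20/95 = 51.3303 rpm, sense flips to +
signed output speed = +51.3303 rpm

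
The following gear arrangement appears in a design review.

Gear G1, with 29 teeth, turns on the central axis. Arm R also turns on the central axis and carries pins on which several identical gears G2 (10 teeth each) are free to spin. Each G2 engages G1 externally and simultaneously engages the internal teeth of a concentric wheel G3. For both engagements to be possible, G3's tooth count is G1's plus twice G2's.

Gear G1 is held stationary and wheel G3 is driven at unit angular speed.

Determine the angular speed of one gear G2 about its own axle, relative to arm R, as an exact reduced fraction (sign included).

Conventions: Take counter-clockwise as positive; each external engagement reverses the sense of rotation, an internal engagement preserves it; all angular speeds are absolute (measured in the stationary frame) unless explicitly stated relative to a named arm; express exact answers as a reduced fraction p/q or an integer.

1421/780

recognized (axles ride arm R): planetary set, 29/10/49 teeth
ring teeth: 29 + 2·10 = 49
29(ω_sun−ω_arm) = −49(ω_ring−ω_arm),  ω_sun = 0, ω_ring = 1
29(0−ω_arm) = −49(1−ω_arm)  ⇒  78·ω_arm = 49  ⇒  ω_arm = 49/78
sun–planet mesh: 29·(0−49/78) = −10·(ω_p−ω_arm)  ⇒  ω_p−ω_arm = 1421/780
exact speed ratio = 1421/780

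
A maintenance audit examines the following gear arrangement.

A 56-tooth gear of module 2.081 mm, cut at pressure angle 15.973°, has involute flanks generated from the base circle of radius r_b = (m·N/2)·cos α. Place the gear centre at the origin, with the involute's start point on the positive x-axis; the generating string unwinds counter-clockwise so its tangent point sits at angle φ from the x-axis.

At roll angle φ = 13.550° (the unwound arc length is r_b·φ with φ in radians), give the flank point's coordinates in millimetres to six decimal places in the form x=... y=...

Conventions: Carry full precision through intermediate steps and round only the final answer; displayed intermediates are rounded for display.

x=57.563036 y=0.245600

recognized (one wheel, involute flank): single-mesh tooth geometry, m = 2.081, N = 56
pitch radius r_p = m·N/2 = 2.081·56/2 = 58.268000
base radius r_b = r_p·cos α = 58.268000·cos 15.973° = 56.018359
roll angle φ = 13.550° = 0.23649211 rad
x = r_b·(cos φ + φ·sin φ) = 57.563036
y = r_b·(sin φ − φ·cos φ) = 0.245600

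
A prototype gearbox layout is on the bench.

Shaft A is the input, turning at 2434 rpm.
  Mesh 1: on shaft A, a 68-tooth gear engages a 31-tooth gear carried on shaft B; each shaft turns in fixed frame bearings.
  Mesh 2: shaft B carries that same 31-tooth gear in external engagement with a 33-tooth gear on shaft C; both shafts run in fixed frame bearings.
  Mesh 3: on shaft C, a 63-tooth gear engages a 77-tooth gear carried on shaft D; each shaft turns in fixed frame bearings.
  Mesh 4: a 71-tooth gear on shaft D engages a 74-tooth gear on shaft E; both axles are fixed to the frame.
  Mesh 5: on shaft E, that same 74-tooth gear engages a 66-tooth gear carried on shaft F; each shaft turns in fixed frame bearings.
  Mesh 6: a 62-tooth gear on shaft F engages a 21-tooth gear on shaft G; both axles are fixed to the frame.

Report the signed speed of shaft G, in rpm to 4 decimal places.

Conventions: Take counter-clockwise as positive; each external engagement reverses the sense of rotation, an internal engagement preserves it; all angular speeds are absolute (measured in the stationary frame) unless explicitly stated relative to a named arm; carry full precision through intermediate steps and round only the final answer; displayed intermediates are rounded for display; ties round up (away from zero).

recognized (7 fixed axles, 6 meshes): fixed-axis compound train
mesh 1 [68T→31T]: ω = 2434.0000×68/31 = 5339.0968 rpm, sense flips to −
mesh 2 [31T→33T]: ω = 5339.0968×31/33 = 5015.5152 rpm, sense flips to +
mesh 3 [63T→77T]: ω = 5015.5152×63/77 = 4103.6033 rpm, sense flips to −
mesh 4 [71T→74T]: ω = 4103.6033×71/74 = 3937.2410 rpm, sense flips to +
mesh 5 [74T→66T]: ω = 3937.2410×74/66 = 4414.4823 rpm, sense flips to −
mesh 6 [62T→21T]: ω = 4414.4823×62/21 = 13033.2336 rpm, sense flips to +
signed output speed = +13033.2336 rpm

+13033.2336 rpm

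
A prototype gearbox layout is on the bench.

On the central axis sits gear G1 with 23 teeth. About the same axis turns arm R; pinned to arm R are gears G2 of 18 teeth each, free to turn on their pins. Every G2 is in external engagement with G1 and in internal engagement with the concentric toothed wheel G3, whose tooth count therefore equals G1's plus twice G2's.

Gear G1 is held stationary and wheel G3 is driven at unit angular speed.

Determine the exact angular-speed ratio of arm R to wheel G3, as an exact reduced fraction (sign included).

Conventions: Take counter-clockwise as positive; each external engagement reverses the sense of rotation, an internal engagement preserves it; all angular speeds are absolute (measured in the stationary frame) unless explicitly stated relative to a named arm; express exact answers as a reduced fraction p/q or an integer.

class = planetary set [G3 = 23+2·18 = 59; Willis about the carrier]
ring teeth: 23 + 2·18 = 59
23(ω_sun−ω_arm) = −59(ω_ring−ω_arm),  ω_sun = 0, ω_ring = 1
23(0−ω_arm) = −59(1−ω_arm)  ⇒  82·ω_arm = 59  ⇒  ω_arm = 59/82
ω_out/ω_in = 59/82

59/82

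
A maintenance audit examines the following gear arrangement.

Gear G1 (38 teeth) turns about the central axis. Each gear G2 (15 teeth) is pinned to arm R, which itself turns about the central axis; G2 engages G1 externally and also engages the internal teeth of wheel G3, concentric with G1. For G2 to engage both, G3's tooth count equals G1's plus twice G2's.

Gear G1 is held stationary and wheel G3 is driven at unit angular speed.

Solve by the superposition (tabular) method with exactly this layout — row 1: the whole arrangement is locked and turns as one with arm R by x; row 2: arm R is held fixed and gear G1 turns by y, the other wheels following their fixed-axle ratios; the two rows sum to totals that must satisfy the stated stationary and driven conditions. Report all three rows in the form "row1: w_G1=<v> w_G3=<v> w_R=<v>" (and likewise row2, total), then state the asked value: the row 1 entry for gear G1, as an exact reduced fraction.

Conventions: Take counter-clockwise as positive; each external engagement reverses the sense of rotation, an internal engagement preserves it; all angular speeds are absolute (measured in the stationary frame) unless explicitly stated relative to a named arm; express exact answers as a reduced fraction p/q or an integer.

recognized (axles ride arm R): planetary set, 38/15/68 teeth
row 1: whole set turns with the arm by x
row 2 (arm held, sun turns y): ω_ring = −(38/68)·y, ω_arm = 0
boundary: total ω_sun = x + y = 0 and total ω_ring = x − (38/68)·y = 1  ⇒  y = -34/53, x = 34/53
row 2 ring = −(38/68)·(-34/53) = 19/53
totals (row 1 + row 2): sun 34/53 + (-34/53) = 0, ring 34/53 + 19/53 = 1, arm 34/53 + 0 = 34/53
asked cell (row1, sun) = 34/53

row1: w_G1=34/53 w_G3=34/53 w_R=34/53
row2: w_G1=-34/53 w_G3=19/53 w_R=0
total: w_G1=0 w_G3=1 w_R=34/53
asked value: 34/53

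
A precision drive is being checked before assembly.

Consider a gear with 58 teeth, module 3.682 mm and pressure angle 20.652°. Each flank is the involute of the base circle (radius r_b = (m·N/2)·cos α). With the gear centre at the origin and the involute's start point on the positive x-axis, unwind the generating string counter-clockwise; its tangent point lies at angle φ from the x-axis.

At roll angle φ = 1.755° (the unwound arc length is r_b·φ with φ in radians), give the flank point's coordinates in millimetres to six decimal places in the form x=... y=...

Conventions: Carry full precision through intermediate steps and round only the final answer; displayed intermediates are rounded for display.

x=99.963289 y=0.000957

recognized (one wheel, involute flank): single-mesh tooth geometry, m = 3.682, N = 58
pitch radius r_p = m·N/2 = 3.682·58/2 = 106.778000
base radius r_b = r_p·cos α = 106.778000·cos 20.652° = 99.916427
roll angle φ = 1.755° = 0.03063053 rad
x = r_b·(cos φ + φ·sin φ) = 99.963289
y = r_b·(sin φ − φ·cos φ) = 0.000957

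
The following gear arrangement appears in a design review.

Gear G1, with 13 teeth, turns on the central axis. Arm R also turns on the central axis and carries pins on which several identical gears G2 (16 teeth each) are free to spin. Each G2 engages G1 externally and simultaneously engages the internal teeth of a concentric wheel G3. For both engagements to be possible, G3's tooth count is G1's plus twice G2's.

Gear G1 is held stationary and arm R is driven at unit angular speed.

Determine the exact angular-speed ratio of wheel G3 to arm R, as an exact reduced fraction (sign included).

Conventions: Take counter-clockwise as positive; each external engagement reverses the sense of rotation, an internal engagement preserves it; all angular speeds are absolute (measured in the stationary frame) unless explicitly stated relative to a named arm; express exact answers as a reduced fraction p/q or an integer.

topology: planetary set — G1 13T / G2 16T / G3 45T, arm = carrier (Willis)
ring teeth: 13 + 2·16 = 45
13(ω_sun−ω_arm) = −45(ω_ring−ω_arm),  ω_sun = 0, ω_arm = 1
ω_ring = 1 − (13/45)(0−1) = 58/45
ω_out/ω_in = 58/45

58/45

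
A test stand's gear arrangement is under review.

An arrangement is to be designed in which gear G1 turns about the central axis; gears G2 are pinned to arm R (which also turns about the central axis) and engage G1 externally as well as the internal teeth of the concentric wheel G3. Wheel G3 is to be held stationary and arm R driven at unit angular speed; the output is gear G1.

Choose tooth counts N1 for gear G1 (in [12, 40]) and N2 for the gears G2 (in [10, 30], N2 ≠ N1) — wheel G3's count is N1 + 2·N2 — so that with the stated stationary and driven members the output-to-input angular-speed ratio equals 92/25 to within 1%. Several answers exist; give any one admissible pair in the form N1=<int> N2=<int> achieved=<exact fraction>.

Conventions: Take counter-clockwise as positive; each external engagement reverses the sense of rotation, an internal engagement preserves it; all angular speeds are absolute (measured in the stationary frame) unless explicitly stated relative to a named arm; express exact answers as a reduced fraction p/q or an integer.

N1=25 N2=21 achieved=92/25

class = planetary set [ratio 92/25 wanted; Willis about the carrier]
Willis with ω_ring = 0: ω_sun/ω_arm = (N1+N3)/N1; set equal to 92/25  ⇒  N3/N1 = 92/25 − 1 = 67/25
N3 = N1 + 2·N2  ⇒  N2/N1 = (N3/N1 − 1)/2 = (67/25 − 1)/2 = 21/25
smallest multiple with N1 ≥ 12 and N2 ≥ 10: k = 1  ⇒  N1 = 1·25 = 25, N2 = 1·21 = 21 (N1 ≤ 40, N2 ≤ 30, N2 ≠ N1 ✓), N3 = 25 + 2·21 = 67
check: (N1+N3)/N1 with N1 = 25, N3 = 67 gives 92/25; |achieved − target| = 0 ≤ 23/625 ✓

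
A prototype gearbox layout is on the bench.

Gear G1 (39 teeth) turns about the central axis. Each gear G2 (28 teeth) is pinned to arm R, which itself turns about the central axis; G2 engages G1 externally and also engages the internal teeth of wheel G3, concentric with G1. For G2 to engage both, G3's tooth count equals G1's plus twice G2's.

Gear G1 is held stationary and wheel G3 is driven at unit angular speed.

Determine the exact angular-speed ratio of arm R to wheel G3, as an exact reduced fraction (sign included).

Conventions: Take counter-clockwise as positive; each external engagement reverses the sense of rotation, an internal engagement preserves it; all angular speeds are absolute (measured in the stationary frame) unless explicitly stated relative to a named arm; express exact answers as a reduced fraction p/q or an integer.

95/134

recognized (axles ride arm R): planetary set, 39/28/95 teeth
ring teeth: 39 + 2·28 = 95
39(ω_sun−ω_arm) = −95(ω_ring−ω_arm),  ω_sun = 0, ω_ring = 1
39(0−ω_arm) = −95(1−ω_arm)  ⇒  134·ω_arm = 95  ⇒  ω_arm = 95/134
ω_out/ω_in = 95/134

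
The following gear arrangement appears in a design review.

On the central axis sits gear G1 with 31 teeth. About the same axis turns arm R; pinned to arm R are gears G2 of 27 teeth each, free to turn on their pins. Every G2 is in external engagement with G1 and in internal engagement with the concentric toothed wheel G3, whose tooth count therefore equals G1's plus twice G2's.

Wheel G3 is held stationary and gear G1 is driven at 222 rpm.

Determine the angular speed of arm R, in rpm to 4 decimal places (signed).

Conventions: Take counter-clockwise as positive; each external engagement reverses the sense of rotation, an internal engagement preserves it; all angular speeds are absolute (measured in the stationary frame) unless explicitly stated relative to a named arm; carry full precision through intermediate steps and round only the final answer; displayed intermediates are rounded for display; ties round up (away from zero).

recognized (axles ride arm R): planetary set, 31/27/85 teeth
normalise by the input: solve with ω_sun = 1, then scale by 222 rpm
ring teeth: 31 + 2·27 = 85
31(ω_sun−ω_arm) = −85(ω_ring−ω_arm),  ω_ring = 0, ω_sun = 1
31(1−ω_arm) = −85(0−ω_arm)  ⇒  116·ω_arm = 31  ⇒  ω_arm = 31/116
scale: ω_arm = 31/116 × 222 rpm = +59.3276 rpm

+59.3276 rpm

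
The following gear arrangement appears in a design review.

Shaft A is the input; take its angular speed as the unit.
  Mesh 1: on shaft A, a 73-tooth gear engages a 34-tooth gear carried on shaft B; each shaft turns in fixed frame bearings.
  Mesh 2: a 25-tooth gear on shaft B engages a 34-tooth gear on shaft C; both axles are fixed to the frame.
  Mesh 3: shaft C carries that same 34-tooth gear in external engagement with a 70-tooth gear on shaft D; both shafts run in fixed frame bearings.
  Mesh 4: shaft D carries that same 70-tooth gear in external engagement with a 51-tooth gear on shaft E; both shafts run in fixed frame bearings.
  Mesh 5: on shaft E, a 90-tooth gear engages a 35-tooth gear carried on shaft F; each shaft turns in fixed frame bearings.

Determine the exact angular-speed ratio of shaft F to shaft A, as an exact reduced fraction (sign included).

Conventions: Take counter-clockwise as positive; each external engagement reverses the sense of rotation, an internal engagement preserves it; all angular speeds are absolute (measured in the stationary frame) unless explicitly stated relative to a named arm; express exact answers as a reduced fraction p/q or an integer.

-5475/2023

class = fixed-axis compound train [5 meshes; 5 ratios multiply, 5 sense flips]
mesh 1 [73T→34T]: running ratio 73/34, sense −
mesh 2 [25T→34T]: running ratio 1825/1156, sense +
mesh 3 [34T→70T]: running ratio 365/476, sense −
mesh 4 [70T→51T]: running ratio 1825/1734, sense +
mesh 5 [90T→35T]: running ratio 5475/2023, sense −
ω_out/ω_in = -5475/2023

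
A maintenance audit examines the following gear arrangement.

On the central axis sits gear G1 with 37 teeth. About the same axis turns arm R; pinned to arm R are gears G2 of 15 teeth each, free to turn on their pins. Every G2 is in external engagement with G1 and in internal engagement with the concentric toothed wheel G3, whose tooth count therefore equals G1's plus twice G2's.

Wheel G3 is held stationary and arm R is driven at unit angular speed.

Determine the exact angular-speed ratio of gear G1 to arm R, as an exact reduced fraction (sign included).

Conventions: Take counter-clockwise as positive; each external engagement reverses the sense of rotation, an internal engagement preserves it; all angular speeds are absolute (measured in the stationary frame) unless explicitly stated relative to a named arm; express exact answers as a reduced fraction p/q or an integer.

104/37

recognized (axles ride arm R): planetary set, 37/15/67 teeth
ring teeth: 37 + 2·15 = 67
37(ω_sun−ω_arm) = −67(ω_ring−ω_arm),  ω_ring = 0, ω_arm = 1
ω_sun = 1 − (67/37)(0−1) = 104/37
ω_out/ω_in = 104/37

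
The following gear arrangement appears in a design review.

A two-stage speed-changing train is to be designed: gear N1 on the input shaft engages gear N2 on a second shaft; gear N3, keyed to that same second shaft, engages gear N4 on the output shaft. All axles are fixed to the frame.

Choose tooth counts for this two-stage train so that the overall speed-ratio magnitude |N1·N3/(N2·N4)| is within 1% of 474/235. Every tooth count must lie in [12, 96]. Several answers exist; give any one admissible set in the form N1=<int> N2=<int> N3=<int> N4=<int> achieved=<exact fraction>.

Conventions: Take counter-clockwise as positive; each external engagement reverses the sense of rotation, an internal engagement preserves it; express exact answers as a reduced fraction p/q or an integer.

design class (target 474/235): fixed-axis compound train
target = 474/235 in lowest terms: an exact hit needs N1·N3 = k·474 and N2·N4 = k·235 for one integer k, every count in [12, 96]; additionally prefer no 1:1 stage (N1 ≠ N2, N3 ≠ N4)
k = 1…2: no 1:1-free in-range split of k·474 and k·235 into factor pairs; take k = 3
k = 3: N1·N3 = 1422 = 18·79, N2·N4 = 705 = 15·47
achieved = 18·79/(15·47) = 474/235; |achieved − target| = 0 ≤ 237/11750 ✓

N1=18 N2=15 N3=79 N4=47 achieved=474/235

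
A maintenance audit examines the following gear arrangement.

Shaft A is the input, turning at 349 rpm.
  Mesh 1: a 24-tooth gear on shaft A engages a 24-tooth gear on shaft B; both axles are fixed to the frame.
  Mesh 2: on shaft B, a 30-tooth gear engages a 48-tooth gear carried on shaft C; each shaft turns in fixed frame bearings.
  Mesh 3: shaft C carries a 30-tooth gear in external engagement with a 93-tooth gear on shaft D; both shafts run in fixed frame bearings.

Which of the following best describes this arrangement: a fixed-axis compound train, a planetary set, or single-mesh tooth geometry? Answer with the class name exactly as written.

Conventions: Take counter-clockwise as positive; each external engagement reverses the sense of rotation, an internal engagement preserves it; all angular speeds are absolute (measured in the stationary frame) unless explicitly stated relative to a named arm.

3-mesh fixed-axis compound train (all bearings frame-fixed)
classification: fixed-axis compound train

fixed-axis compound train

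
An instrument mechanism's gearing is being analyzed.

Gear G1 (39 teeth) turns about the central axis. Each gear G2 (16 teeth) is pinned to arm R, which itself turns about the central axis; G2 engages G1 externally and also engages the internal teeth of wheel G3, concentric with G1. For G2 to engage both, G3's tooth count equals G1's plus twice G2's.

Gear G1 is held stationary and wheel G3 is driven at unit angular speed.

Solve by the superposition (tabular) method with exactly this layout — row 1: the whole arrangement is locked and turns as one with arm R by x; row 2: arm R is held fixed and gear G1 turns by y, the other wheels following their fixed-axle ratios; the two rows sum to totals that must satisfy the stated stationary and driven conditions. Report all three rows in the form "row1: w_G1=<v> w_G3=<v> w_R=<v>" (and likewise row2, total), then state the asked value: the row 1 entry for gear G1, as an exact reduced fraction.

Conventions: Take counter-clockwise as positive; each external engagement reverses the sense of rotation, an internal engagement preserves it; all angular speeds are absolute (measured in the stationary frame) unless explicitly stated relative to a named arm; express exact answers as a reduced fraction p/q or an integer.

class = planetary set [G3 = 39+2·16 = 71; Willis about the carrier]
row 1 (train locked, turned with arm): all members turn x
row 2 — arm fixed, fixed-axis ratios: sun y, ring −(39/71)·y, arm 0
boundary: total ω_sun = x + y = 0 and total ω_ring = x − (39/71)·y = 1  ⇒  y = -71/110, x = 71/110
row 2 ring = −(39/71)·(-71/110) = 39/110
totals (row 1 + row 2): sun 71/110 + (-71/110) = 0, ring 71/110 + 39/110 = 1, arm 71/110 + 0 = 71/110
asked cell (row1, sun) = 71/110

row1: w_G1=71/110 w_G3=71/110 w_R=71/110
row2: w_G1=-71/110 w_G3=39/110 w_R=0
total: w_G1=0 w_G3=1 w_R=71/110
asked value: 71/110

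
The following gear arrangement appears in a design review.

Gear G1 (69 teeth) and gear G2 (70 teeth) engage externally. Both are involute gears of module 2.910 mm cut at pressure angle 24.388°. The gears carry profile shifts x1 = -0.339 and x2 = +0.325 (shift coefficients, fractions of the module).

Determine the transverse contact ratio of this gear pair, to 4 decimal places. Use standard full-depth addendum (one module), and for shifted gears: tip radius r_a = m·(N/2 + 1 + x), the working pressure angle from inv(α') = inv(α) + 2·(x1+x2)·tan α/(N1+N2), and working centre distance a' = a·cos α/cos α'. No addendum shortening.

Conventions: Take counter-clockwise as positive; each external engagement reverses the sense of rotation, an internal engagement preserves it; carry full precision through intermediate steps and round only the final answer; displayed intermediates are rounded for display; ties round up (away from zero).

single-mesh involute tooth geometry (69T engaging 70T at module 2.910)
base radii: r_b1 = 91.436770, r_b2 = 92.761941
tip radii: r_a1 = 102.318510, r_a2 = 105.705750
inv(α') = inv(24.388°) + 2·(-0.339+0.325)·tan α/(69+70) = 0.02762538  ⇒  α' = 24.36251°
a' = a·cos α / cos α' = 202.2450·cos 24.388°/cos 24.36251° = 202.204240
action lengths: √(r_a1²−r_b1²) = 45.917257, √(r_a2²−r_b2²) = 50.684592
base pitch p_b = π·m·cos α = 8.326292
CR = (45.917257 + 50.684592 − 202.204240·sin 24.36251°)/8.326292 = 1.584244
contact ratio ≈ 1.5842

1.5842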